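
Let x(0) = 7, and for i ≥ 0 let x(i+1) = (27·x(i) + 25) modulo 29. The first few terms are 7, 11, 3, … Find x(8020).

28

Computing terms: x(0) = 7; x(1) = 11; x(2) = 3; x(3) = 19; x(4) = 16; x(5) = 22; x(6) = 10; x(7) = 5; x(8) = 15; x(9) = 24; x(10) = 6; x(11) = 13; x(12) = 28; x(13) = 27; x(14) = 0; x(15) = 25; x(16) = 4; x(17) = 17; x(18) = 20; x(19) = 14; x(20) = 26; x(21) = 2; x(22) = 21; x(23) = 12; x(24) = 1; x(25) = 23; x(26) = 8; x(27) = 9; x(28) = 7.
Since x(28) = x(0) = 7, the sequence is periodic with period 28.
So x(8020) = x(0 + ((8020-0) mod 28)) = x(12) = 28.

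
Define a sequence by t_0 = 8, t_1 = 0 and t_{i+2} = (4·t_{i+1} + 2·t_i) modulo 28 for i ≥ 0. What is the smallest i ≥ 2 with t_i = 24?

10

t_0 = 8,  t_1 = 0,  t_2 = 16,  t_3 = 8,  t_4 = 8,  t_5 = 20,  t_6 = 12,  t_7 = 4,  t_8 = 12,  t_9 = 0,  t_{10} = 24,  t_{11} = 12,  t_{12} = 12,  t_{13} = 16,  t_{14} = 4,  t_{15} = 20,  t_{16} = 4,  t_{17} = 0,  t_{18} = 8,  t_{19} = 4,  t_{20} = 4,  t_{21} = 24,  t_{22} = 20,  t_{23} = 16,  t_{24} = 20,  t_{25} = 0,  t_{26} = 12,  t_{27} = 20,  t_{28} = 20,  t_{29} = 8,  t_{30} = 16,  t_{31} = 24,  t_{32} = 16,  t_{33} = 0,  t_{34} = 4,  t_{35} = 16,  t_{36} = 16,  t_{37} = 12,  t_{38} = 24,  t_{39} = 8,  t_{40} = 24,  t_{41} = 0,  t_{42} = 20,  t_{43} = 24,  t_{44} = 24,  t_{45} = 4,  t_{46} = 8,  t_{47} = 12,  t_{48} = 8,  t_{49} = 0.
Since (t_{48}, t_{49}) = (t_0, t_1) = (8, 0) (two consecutive terms determine the rest), the sequence is periodic with period 48.
The value 24 first appears (with i ≥ 2) at t_{10}.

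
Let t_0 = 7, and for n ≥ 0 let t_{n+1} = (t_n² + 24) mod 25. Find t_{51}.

23

We have t_0 = 7, t_1 = 23, t_2 = 3, t_3 = 8, t_4 = 13, t_5 = 18, t_6 = 23.
Since t_6 = t_1 = 23, the sequence is eventually periodic: after a pre-period of length 1 it cycles with period 5.
For n ≥ 1, t_n depends only on (n - 1) mod 5. (51 - 1) mod 5 = 0, so t_{51} = t_1 = 23.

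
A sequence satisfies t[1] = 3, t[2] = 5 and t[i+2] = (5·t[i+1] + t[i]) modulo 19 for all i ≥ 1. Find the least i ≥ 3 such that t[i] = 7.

13

Listing terms: t[1] = 3, t[2] = 5, t[3] = 9, t[4] = 12, t[5] = 12, t[6] = 15, t[7] = 11, t[8] = 13, t[9] = 0, t[10] = 13, t[11] = 8, t[12] = 15, t[13] = 7, t[14] = 12, t[15] = 10, t[16] = 5, t[17] = 16, t[18] = 9, t[19] = 4, t[20] = 10, t[21] = 16, t[22] = 14, t[23] = 10, t[24] = 7, t[25] = 7, t[26] = 4, t[27] = 8, t[28] = 6, t[29] = 0, t[30] = 6, t[31] = 11, t[32] = 4, t[33] = 12, t[34] = 7, t[35] = 9, t[36] = 14, t[37] = 3, t[38] = 10, t[39] = 15, t[40] = 9, t[41] = 3, t[42] = 5.
Since (t[41], t[42]) = (t[1], t[2]) = (3, 5) (two consecutive terms determine the rest), the sequence is periodic with period 40.
The value 7 first appears (with i ≥ 3) at t[13].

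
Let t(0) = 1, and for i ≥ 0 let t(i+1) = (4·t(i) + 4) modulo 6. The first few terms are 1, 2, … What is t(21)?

We have t(0) = 1,  t(1) = 2,  t(2) = 0,  t(3) = 4,  t(4) = 2.
Since t(4) = t(1) = 2, the sequence is eventually periodic: after a pre-period of length 1 it cycles with period 3.
For i ≥ 1, t(i) depends only on (i - 1) mod 3. (21 - 1) mod 3 = 2, so t(21) = t(3) = 4.

4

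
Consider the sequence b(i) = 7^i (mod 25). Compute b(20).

b(1) = 7,  b(2) = 24,  b(3) = 18,  b(4) = 1,  b(5) = 7.
Since b(5) = b(1) = 7, the sequence is periodic with period 4.
(20 - 1) mod 4 = 3, so b(20) = b(4) = 1.

1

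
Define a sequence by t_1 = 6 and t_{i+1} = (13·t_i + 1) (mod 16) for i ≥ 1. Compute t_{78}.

t_1 = 6, t_2 = 15, t_3 = 4, t_4 = 5, t_5 = 2, t_6 = 11, t_7 = 0, t_8 = 1, t_9 = 14, t_{10} = 7, t_{11} = 12, t_{12} = 13, t_{13} = 10, t_{14} = 3, t_{15} = 8, t_{16} = 9, t_{17} = 6.
Since t_{17} = t_1 = 6, the sequence is periodic with period 16.
(78 - 1) mod 16 = 13, so t_{78} = t_{14} = 3.

3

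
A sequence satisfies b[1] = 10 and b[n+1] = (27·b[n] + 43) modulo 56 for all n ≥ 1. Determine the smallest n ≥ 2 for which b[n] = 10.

We have b[1] = 10; b[2] = 33; b[3] = 38; b[4] = 5; b[5] = 10.
The sequence repeats with period 4.
The value 10 next appears (with n ≥ 2) at b[5].

5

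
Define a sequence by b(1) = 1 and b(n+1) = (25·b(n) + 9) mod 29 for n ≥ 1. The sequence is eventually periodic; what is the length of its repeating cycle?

7

We have b(1) = 1; b(2) = 5; b(3) = 18; b(4) = 24; b(5) = 0; b(6) = 9; b(7) = 2; b(8) = 1.
The sequence repeats with period 7.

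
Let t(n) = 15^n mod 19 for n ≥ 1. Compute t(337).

10

Computing terms: t(1) = 15, t(2) = 16, t(3) = 12, t(4) = 9, t(5) = 2, t(6) = 11, t(7) = 13, t(8) = 5, t(9) = 18, t(10) = 4, t(11) = 3, t(12) = 7, t(13) = 10, t(14) = 17, t(15) = 8, t(16) = 6, t(17) = 14, t(18) = 1, t(19) = 15.
The sequence repeats with period 18.
(337 - 1) mod 18 = 12, so t(337) = t(13) = 10.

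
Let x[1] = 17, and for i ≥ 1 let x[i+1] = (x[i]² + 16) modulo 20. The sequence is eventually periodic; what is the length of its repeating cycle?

We have x[1] = 17, x[2] = 5, x[3] = 1, x[4] = 17.
The sequence repeats with period 3.

3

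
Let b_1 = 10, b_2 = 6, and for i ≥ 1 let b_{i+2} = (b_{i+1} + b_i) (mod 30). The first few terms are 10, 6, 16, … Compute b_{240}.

Computing terms: b_1 = 10; b_2 = 6; b_3 = 16; b_4 = 22; b_5 = 8; b_6 = 0; b_7 = 8; b_8 = 8; b_9 = 16; b_{10} = 24; b_{11} = 10; b_{12} = 4; b_{13} = 14; b_{14} = 18; b_{15} = 2; b_{16} = 20; b_{17} = 22; b_{18} = 12; b_{19} = 4; b_{20} = 16; b_{21} = 20; b_{22} = 6; b_{23} = 26; b_{24} = 2; b_{25} = 28; b_{26} = 0; b_{27} = 28; b_{28} = 28; b_{29} = 26; b_{30} = 24; b_{31} = 20; b_{32} = 14; b_{33} = 4; b_{34} = 18; b_{35} = 22; b_{36} = 10; b_{37} = 2; b_{38} = 12; b_{39} = 14; b_{40} = 26; b_{41} = 10; b_{42} = 6.
Since (b_{41}, b_{42}) = (b_1, b_2) = (10, 6) (two consecutive terms determine the rest), the sequence is periodic with period 40.
(240 - 1) mod 40 = 39, so b_{240} = b_{40} = 26.

26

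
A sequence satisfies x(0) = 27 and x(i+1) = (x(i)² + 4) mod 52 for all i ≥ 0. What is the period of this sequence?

We have x(0) = 27, x(1) = 5, x(2) = 29, x(3) = 13, x(4) = 17, x(5) = 33, x(6) = 1, x(7) = 5.
Since x(7) = x(1) = 5, the sequence is eventually periodic: after a pre-period of length 1 it cycles with period 6.

6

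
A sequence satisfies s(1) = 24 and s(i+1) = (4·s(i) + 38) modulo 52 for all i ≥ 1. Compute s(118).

s(1) = 24,  s(2) = 30,  s(3) = 2,  s(4) = 46,  s(5) = 14,  s(6) = 42,  s(7) = 50,  s(8) = 30.
Since s(8) = s(2) = 30, the sequence is eventually periodic: after a pre-period of length 1 it cycles with period 6.
For i ≥ 2, s(i) depends only on (i - 2) mod 6. (118 - 2) mod 6 = 2, so s(118) = s(4) = 46.

46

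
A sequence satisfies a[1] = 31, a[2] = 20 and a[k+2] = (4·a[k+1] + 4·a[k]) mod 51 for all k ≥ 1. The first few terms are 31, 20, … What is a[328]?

We have a[1] = 31,  a[2] = 20,  a[3] = 0,  a[4] = 29,  a[5] = 14,  a[6] = 19,  a[7] = 30,  a[8] = 43,  a[9] = 37,  a[10] = 14,  a[11] = 0,  a[12] = 5,  a[13] = 20,  a[14] = 49,  a[15] = 21,  a[16] = 25,  a[17] = 31,  a[18] = 20.
The sequence repeats with period 16.
(328 - 1) mod 16 = 7, so a[328] = a[8] = 43.

43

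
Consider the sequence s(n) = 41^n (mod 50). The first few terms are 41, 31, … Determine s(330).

1

Listing terms: s(1) = 41, s(2) = 31, s(3) = 21, s(4) = 11, s(5) = 1, s(6) = 41.
The sequence repeats with period 5.
(330 - 1) mod 5 = 4, so s(330) = s(5) = 1.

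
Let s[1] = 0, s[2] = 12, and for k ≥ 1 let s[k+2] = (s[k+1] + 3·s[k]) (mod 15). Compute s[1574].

3

Computing terms: s[1] = 0,  s[2] = 12,  s[3] = 12,  s[4] = 3,  s[5] = 9,  s[6] = 3,  s[7] = 0,  s[8] = 9,  s[9] = 9,  s[10] = 6,  s[11] = 3,  s[12] = 6,  s[13] = 0,  s[14] = 3,  s[15] = 3,  s[16] = 12,  s[17] = 6,  s[18] = 12,  s[19] = 0,  s[20] = 6,  s[21] = 6,  s[22] = 9,  s[23] = 12,  s[24] = 9,  s[25] = 0,  s[26] = 12.
The sequence repeats with period 24.
So s[1574] = s[1 + ((1574-1) mod 24)] = s[14] = 3.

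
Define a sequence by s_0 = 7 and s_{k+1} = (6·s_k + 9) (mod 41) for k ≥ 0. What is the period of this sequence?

We have s_0 = 7; s_1 = 10; s_2 = 28; s_3 = 13; s_4 = 5; s_5 = 39; s_6 = 38; s_7 = 32; s_8 = 37; s_9 = 26; s_{10} = 1; s_{11} = 15; s_{12} = 17; s_{13} = 29; s_{14} = 19; s_{15} = 0; s_{16} = 9; s_{17} = 22; s_{18} = 18; s_{19} = 35; s_{20} = 14; s_{21} = 11; s_{22} = 34; s_{23} = 8; s_{24} = 16; s_{25} = 23; s_{26} = 24; s_{27} = 30; s_{28} = 25; s_{29} = 36; s_{30} = 20; s_{31} = 6; s_{32} = 4; s_{33} = 33; s_{34} = 2; s_{35} = 21; s_{36} = 12; s_{37} = 40; s_{38} = 3; s_{39} = 27; s_{40} = 7.
The sequence repeats with period 40.

40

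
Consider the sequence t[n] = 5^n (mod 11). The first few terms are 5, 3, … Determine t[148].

Listing terms: t[1] = 5, t[2] = 3, t[3] = 4, t[4] = 9, t[5] = 1, t[6] = 5.
Since t[6] = t[1] = 5, the sequence is periodic with period 5.
(148 - 1) mod 5 = 2, so t[148] = t[3] = 4.

4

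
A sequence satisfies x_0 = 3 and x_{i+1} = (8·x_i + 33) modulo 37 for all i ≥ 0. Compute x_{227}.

Computing terms: x_0 = 3; x_1 = 20; x_2 = 8; x_3 = 23; x_4 = 32; x_5 = 30; x_6 = 14; x_7 = 34; x_8 = 9; x_9 = 31; x_{10} = 22; x_{11} = 24; x_{12} = 3.
Since x_{12} = x_0 = 3, the sequence is periodic with period 12.
(227 - 0) mod 12 = 11, so x_{227} = x_{11} = 24.

24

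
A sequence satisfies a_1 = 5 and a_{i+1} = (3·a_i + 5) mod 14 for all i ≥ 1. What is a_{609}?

Computing terms: a_1 = 5,  a_2 = 6,  a_3 = 9,  a_4 = 4,  a_5 = 3,  a_6 = 0,  a_7 = 5.
Since a_7 = a_1 = 5, the sequence is periodic with period 6.
(609 - 1) mod 6 = 2, so a_{609} = a_3 = 9.

9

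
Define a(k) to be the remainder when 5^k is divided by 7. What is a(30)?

1

Computing terms: a(1) = 5,  a(2) = 4,  a(3) = 6,  a(4) = 2,  a(5) = 3,  a(6) = 1,  a(7) = 5.
Since a(7) = a(1) = 5, the sequence is periodic with period 6.
So a(30) = a(1 + ((30-1) mod 6)) = a(6) = 1.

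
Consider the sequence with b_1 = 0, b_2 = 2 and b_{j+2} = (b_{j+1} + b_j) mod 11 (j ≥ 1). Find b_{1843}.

Listing terms: b_1 = 0, b_2 = 2, b_3 = 2, b_4 = 4, b_5 = 6, b_6 = 10, b_7 = 5, b_8 = 4, b_9 = 9, b_{10} = 2, b_{11} = 0, b_{12} = 2.
The sequence repeats with period 10.
So b_{1843} = b_{1 + ((1843-1) mod 10)} = b_3 = 2.

2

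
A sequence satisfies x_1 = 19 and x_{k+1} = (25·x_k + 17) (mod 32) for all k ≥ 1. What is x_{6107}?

21

x_1 = 19; x_2 = 12; x_3 = 29; x_4 = 6; x_5 = 7; x_6 = 0; x_7 = 17; x_8 = 26; x_9 = 27; x_{10} = 20; x_{11} = 5; x_{12} = 14; x_{13} = 15; x_{14} = 8; x_{15} = 25; x_{16} = 2; x_{17} = 3; x_{18} = 28; x_{19} = 13; x_{20} = 22; x_{21} = 23; x_{22} = 16; x_{23} = 1; x_{24} = 10; x_{25} = 11; x_{26} = 4; x_{27} = 21; x_{28} = 30; x_{29} = 31; x_{30} = 24; x_{31} = 9; x_{32} = 18; x_{33} = 19.
Since x_{33} = x_1 = 19, the sequence is periodic with period 32.
So x_{6107} = x_{1 + ((6107-1) mod 32)} = x_{27} = 21.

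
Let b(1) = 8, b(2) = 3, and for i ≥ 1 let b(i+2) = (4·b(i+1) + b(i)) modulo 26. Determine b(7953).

Listing terms: b(1) = 8; b(2) = 3; b(3) = 20; b(4) = 5; b(5) = 14; b(6) = 9; b(7) = 24; b(8) = 1; b(9) = 2; b(10) = 9; b(11) = 12; b(12) = 5; b(13) = 6; b(14) = 3; b(15) = 18; b(16) = 23; b(17) = 6; b(18) = 21; b(19) = 12; b(20) = 17; b(21) = 2; b(22) = 25; b(23) = 24; b(24) = 17; b(25) = 14; b(26) = 21; b(27) = 20; b(28) = 23; b(29) = 8; b(30) = 3.
The sequence repeats with period 28.
So b(7953) = b(1 + ((7953-1) mod 28)) = b(1) = 8.

8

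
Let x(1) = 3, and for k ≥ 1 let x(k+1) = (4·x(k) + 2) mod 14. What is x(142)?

10

Computing terms: x(1) = 3; x(2) = 0; x(3) = 2; x(4) = 10; x(5) = 0.
Since x(5) = x(2) = 0, the sequence is eventually periodic: after a pre-period of length 1 it cycles with period 3.
For k ≥ 2, x(k) depends only on (k - 2) mod 3. (142 - 2) mod 3 = 2, so x(142) = x(4) = 10.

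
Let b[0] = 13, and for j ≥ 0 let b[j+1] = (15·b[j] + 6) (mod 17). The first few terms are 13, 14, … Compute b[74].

12

Computing terms: b[0] = 13; b[1] = 14; b[2] = 12; b[3] = 16; b[4] = 8; b[5] = 7; b[6] = 9; b[7] = 5; b[8] = 13.
Since b[8] = b[0] = 13, the sequence is periodic with period 8.
(74 - 0) mod 8 = 2, so b[74] = b[2] = 12.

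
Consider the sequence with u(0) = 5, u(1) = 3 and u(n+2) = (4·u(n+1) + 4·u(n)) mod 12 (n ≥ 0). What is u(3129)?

0

We have u(0) = 5; u(1) = 3; u(2) = 8; u(3) = 8; u(4) = 4; u(5) = 0; u(6) = 4; u(7) = 4; u(8) = 8; u(9) = 0; u(10) = 8; u(11) = 8.
Since (u(10), u(11)) = (u(2), u(3)) = (8, 8) (two consecutive terms determine the rest), the sequence is eventually periodic: after a pre-period of length 2 it cycles with period 8.
For n ≥ 2, u(n) depends only on (n - 2) mod 8. (3129 - 2) mod 8 = 7, so u(3129) = u(9) = 0.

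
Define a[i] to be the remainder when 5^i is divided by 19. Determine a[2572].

Listing terms: a[1] = 5,  a[2] = 6,  a[3] = 11,  a[4] = 17,  a[5] = 9,  a[6] = 7,  a[7] = 16,  a[8] = 4,  a[9] = 1,  a[10] = 5.
The sequence repeats with period 9.
(2572 - 1) mod 9 = 6, so a[2572] = a[7] = 16.

16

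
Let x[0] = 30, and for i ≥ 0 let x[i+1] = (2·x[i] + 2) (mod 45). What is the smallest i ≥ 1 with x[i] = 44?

7

We have x[0] = 30, x[1] = 17, x[2] = 36, x[3] = 29, x[4] = 15, x[5] = 32, x[6] = 21, x[7] = 44, x[8] = 0, x[9] = 2, x[10] = 6, x[11] = 14, x[12] = 30.
Since x[12] = x[0] = 30, the sequence is periodic with period 12.
The value 44 first appears (with i ≥ 1) at x[7].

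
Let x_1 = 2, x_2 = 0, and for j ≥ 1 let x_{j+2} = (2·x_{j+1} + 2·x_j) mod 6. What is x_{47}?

0

Computing terms: x_1 = 2, x_2 = 0, x_3 = 4, x_4 = 2, x_5 = 0.
Since (x_4, x_5) = (x_1, x_2) = (2, 0) (two consecutive terms determine the rest), the sequence is periodic with period 3.
(47 - 1) mod 3 = 1, so x_{47} = x_2 = 0.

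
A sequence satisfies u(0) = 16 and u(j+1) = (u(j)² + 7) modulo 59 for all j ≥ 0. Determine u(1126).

Listing terms: u(0) = 16, u(1) = 27, u(2) = 28, u(3) = 24, u(4) = 52, u(5) = 56, u(6) = 16.
Since u(6) = u(0) = 16, the sequence is periodic with period 6.
(1126 - 0) mod 6 = 4, so u(1126) = u(4) = 52.

52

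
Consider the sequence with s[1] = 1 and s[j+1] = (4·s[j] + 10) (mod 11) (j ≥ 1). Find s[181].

1

s[1] = 1, s[2] = 3, s[3] = 0, s[4] = 10, s[5] = 6, s[6] = 1.
Since s[6] = s[1] = 1, the sequence is periodic with period 5.
(181 - 1) mod 5 = 0, so s[181] = s[1] = 1.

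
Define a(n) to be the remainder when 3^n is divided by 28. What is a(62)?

Listing terms: a(1) = 3; a(2) = 9; a(3) = 27; a(4) = 25; a(5) = 19; a(6) = 1; a(7) = 3.
Since a(7) = a(1) = 3, the sequence is periodic with period 6.
(62 - 1) mod 6 = 1, so a(62) = a(2) = 9.

9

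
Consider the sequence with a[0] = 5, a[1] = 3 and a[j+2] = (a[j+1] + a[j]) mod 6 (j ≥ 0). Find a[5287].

a[0] = 5, a[1] = 3, a[2] = 2, a[3] = 5, a[4] = 1, a[5] = 0, a[6] = 1, a[7] = 1, a[8] = 2, a[9] = 3, a[10] = 5, a[11] = 2, a[12] = 1, a[13] = 3, a[14] = 4, a[15] = 1, a[16] = 5, a[17] = 0, a[18] = 5, a[19] = 5, a[20] = 4, a[21] = 3, a[22] = 1, a[23] = 4, a[24] = 5, a[25] = 3.
Since (a[24], a[25]) = (a[0], a[1]) = (5, 3) (two consecutive terms determine the rest), the sequence is periodic with period 24.
So a[5287] = a[0 + ((5287-0) mod 24)] = a[7] = 1.

1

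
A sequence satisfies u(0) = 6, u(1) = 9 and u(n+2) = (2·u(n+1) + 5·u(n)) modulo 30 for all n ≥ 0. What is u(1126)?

We have u(0) = 6, u(1) = 9, u(2) = 18, u(3) = 21, u(4) = 12, u(5) = 9, u(6) = 18.
Since (u(5), u(6)) = (u(1), u(2)) = (9, 18) (two consecutive terms determine the rest), the sequence is eventually periodic: after a pre-period of length 1 it cycles with period 4.
For n ≥ 1, u(n) depends only on (n - 1) mod 4. (1126 - 1) mod 4 = 1, so u(1126) = u(2) = 18.

18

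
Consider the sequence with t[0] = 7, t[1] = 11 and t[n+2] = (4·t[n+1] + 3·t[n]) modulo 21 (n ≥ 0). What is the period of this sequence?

t[0] = 7; t[1] = 11; t[2] = 2; t[3] = 20; t[4] = 2; t[5] = 5; t[6] = 5; t[7] = 14; t[8] = 8; t[9] = 11; t[10] = 5; t[11] = 11; t[12] = 17; t[13] = 17; t[14] = 14; t[15] = 2; t[16] = 8; t[17] = 17; t[18] = 8; t[19] = 20; t[20] = 20; t[21] = 14; t[22] = 11; t[23] = 2.
Since (t[22], t[23]) = (t[1], t[2]) = (11, 2) (two consecutive terms determine the rest), the sequence is eventually periodic: after a pre-period of length 1 it cycles with period 21.

21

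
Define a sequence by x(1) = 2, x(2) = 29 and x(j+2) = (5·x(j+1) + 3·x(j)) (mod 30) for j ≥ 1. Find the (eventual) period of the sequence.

24

Listing terms: x(1) = 2,  x(2) = 29,  x(3) = 1,  x(4) = 2,  x(5) = 13,  x(6) = 11,  x(7) = 4,  x(8) = 23,  x(9) = 7,  x(10) = 14,  x(11) = 1,  x(12) = 17,  x(13) = 28,  x(14) = 11,  x(15) = 19,  x(16) = 8,  x(17) = 7,  x(18) = 29,  x(19) = 16,  x(20) = 17,  x(21) = 13,  x(22) = 26,  x(23) = 19,  x(24) = 23,  x(25) = 22,  x(26) = 29,  x(27) = 1.
Since (x(26), x(27)) = (x(2), x(3)) = (29, 1) (two consecutive terms determine the rest), the sequence is eventually periodic: after a pre-period of length 1 it cycles with period 24.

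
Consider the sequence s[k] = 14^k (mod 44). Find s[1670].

s[1] = 14; s[2] = 20; s[3] = 16; s[4] = 4; s[5] = 12; s[6] = 36; s[7] = 20.
Since s[7] = s[2] = 20, the sequence is eventually periodic: after a pre-period of length 1 it cycles with period 5.
For k ≥ 2, s[k] depends only on (k - 2) mod 5. (1670 - 2) mod 5 = 3, so s[1670] = s[5] = 12.

12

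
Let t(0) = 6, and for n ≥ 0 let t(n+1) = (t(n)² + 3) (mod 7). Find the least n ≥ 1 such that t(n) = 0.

t(0) = 6, t(1) = 4, t(2) = 5, t(3) = 0, t(4) = 3, t(5) = 5.
Since t(5) = t(2) = 5, the sequence is eventually periodic: after a pre-period of length 2 it cycles with period 3.
The value 0 first appears (with n ≥ 1) at t(3).

3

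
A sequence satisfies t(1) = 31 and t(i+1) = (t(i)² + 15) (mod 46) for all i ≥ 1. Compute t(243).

23

Computing terms: t(1) = 31; t(2) = 10; t(3) = 23; t(4) = 38; t(5) = 33; t(6) = 0; t(7) = 15; t(8) = 10.
Since t(8) = t(2) = 10, the sequence is eventually periodic: after a pre-period of length 1 it cycles with period 6.
For i ≥ 2, t(i) depends only on (i - 2) mod 6. (243 - 2) mod 6 = 1, so t(243) = t(3) = 23.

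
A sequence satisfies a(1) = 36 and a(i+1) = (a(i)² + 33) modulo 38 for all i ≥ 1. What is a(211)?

34

Listing terms: a(1) = 36; a(2) = 37; a(3) = 34; a(4) = 11; a(5) = 2; a(6) = 37.
Since a(6) = a(2) = 37, the sequence is eventually periodic: after a pre-period of length 1 it cycles with period 4.
For i ≥ 2, a(i) depends only on (i - 2) mod 4. (211 - 2) mod 4 = 1, so a(211) = a(3) = 34.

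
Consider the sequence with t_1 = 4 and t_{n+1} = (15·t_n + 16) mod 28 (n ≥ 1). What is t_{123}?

Computing terms: t_1 = 4, t_2 = 20, t_3 = 8, t_4 = 24, t_5 = 12, t_6 = 0, t_7 = 16, t_8 = 4.
Since t_8 = t_1 = 4, the sequence is periodic with period 7.
So t_{123} = t_{1 + ((123-1) mod 7)} = t_4 = 24.

24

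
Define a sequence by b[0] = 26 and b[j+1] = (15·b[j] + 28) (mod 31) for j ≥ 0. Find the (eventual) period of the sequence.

b[0] = 26, b[1] = 15, b[2] = 5, b[3] = 10, b[4] = 23, b[5] = 1, b[6] = 12, b[7] = 22, b[8] = 17, b[9] = 4, b[10] = 26.
The sequence repeats with period 10.

10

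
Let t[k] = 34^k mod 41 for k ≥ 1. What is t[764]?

23

Listing terms: t[1] = 34, t[2] = 8, t[3] = 26, t[4] = 23, t[5] = 3, t[6] = 20, t[7] = 24, t[8] = 37, t[9] = 28, t[10] = 9, t[11] = 19, t[12] = 31, t[13] = 29, t[14] = 2, t[15] = 27, t[16] = 16, t[17] = 11, t[18] = 5, t[19] = 6, t[20] = 40, t[21] = 7, t[22] = 33, t[23] = 15, t[24] = 18, t[25] = 38, t[26] = 21, t[27] = 17, t[28] = 4, t[29] = 13, t[30] = 32, t[31] = 22, t[32] = 10, t[33] = 12, t[34] = 39, t[35] = 14, t[36] = 25, t[37] = 30, t[38] = 36, t[39] = 35, t[40] = 1, t[41] = 34.
Since t[41] = t[1] = 34, the sequence is periodic with period 40.
(764 - 1) mod 40 = 3, so t[764] = t[4] = 23.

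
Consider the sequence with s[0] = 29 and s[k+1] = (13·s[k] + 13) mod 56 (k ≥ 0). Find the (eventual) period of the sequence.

8

Listing terms: s[0] = 29, s[1] = 54, s[2] = 43, s[3] = 12, s[4] = 1, s[5] = 26, s[6] = 15, s[7] = 40, s[8] = 29.
Since s[8] = s[0] = 29, the sequence is periodic with period 8.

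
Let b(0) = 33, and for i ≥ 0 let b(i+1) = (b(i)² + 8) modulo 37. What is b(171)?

24

Computing terms: b(0) = 33,  b(1) = 24,  b(2) = 29,  b(3) = 35,  b(4) = 12,  b(5) = 4,  b(6) = 24.
Since b(6) = b(1) = 24, the sequence is eventually periodic: after a pre-period of length 1 it cycles with period 5.
For i ≥ 1, b(i) depends only on (i - 1) mod 5. (171 - 1) mod 5 = 0, so b(171) = b(1) = 24.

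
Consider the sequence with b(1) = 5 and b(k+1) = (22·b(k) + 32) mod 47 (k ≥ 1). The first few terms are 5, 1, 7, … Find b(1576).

15

We have b(1) = 5,  b(2) = 1,  b(3) = 7,  b(4) = 45,  b(5) = 35,  b(6) = 3,  b(7) = 4,  b(8) = 26,  b(9) = 40,  b(10) = 19,  b(11) = 27,  b(12) = 15,  b(13) = 33,  b(14) = 6,  b(15) = 23,  b(16) = 21,  b(17) = 24,  b(18) = 43,  b(19) = 38,  b(20) = 22,  b(21) = 46,  b(22) = 10,  b(23) = 17,  b(24) = 30,  b(25) = 34,  b(26) = 28,  b(27) = 37,  b(28) = 0,  b(29) = 32,  b(30) = 31,  b(31) = 9,  b(32) = 42,  b(33) = 16,  b(34) = 8,  b(35) = 20,  b(36) = 2,  b(37) = 29,  b(38) = 12,  b(39) = 14,  b(40) = 11,  b(41) = 39,  b(42) = 44,  b(43) = 13,  b(44) = 36,  b(45) = 25,  b(46) = 18,  b(47) = 5.
Since b(47) = b(1) = 5, the sequence is periodic with period 46.
So b(1576) = b(1 + ((1576-1) mod 46)) = b(12) = 15.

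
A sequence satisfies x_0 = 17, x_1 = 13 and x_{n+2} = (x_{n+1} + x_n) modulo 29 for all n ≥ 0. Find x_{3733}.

16

We have x_0 = 17,  x_1 = 13,  x_2 = 1,  x_3 = 14,  x_4 = 15,  x_5 = 0,  x_6 = 15,  x_7 = 15,  x_8 = 1,  x_9 = 16,  x_{10} = 17,  x_{11} = 4,  x_{12} = 21,  x_{13} = 25,  x_{14} = 17,  x_{15} = 13.
The sequence repeats with period 14.
So x_{3733} = x_{0 + ((3733-0) mod 14)} = x_9 = 16.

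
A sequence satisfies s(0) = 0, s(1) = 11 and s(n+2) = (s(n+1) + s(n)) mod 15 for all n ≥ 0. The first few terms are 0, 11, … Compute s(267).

Listing terms: s(0) = 0, s(1) = 11, s(2) = 11, s(3) = 7, s(4) = 3, s(5) = 10, s(6) = 13, s(7) = 8, s(8) = 6, s(9) = 14, s(10) = 5, s(11) = 4, s(12) = 9, s(13) = 13, s(14) = 7, s(15) = 5, s(16) = 12, s(17) = 2, s(18) = 14, s(19) = 1, s(20) = 0, s(21) = 1, s(22) = 1, s(23) = 2, s(24) = 3, s(25) = 5, s(26) = 8, s(27) = 13, s(28) = 6, s(29) = 4, s(30) = 10, s(31) = 14, s(32) = 9, s(33) = 8, s(34) = 2, s(35) = 10, s(36) = 12, s(37) = 7, s(38) = 4, s(39) = 11, s(40) = 0, s(41) = 11.
Since (s(40), s(41)) = (s(0), s(1)) = (0, 11) (two consecutive terms determine the rest), the sequence is periodic with period 40.
(267 - 0) mod 40 = 27, so s(267) = s(27) = 13.

13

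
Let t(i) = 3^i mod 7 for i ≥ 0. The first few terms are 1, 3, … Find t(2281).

Computing terms: t(0) = 1; t(1) = 3; t(2) = 2; t(3) = 6; t(4) = 4; t(5) = 5; t(6) = 1.
Since t(6) = t(0) = 1, the sequence is periodic with period 6.
So t(2281) = t(0 + ((2281-0) mod 6)) = t(1) = 3.

3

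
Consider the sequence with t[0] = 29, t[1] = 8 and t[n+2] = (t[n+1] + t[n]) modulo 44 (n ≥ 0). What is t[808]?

6

Listing terms: t[0] = 29, t[1] = 8, t[2] = 37, t[3] = 1, t[4] = 38, t[5] = 39, t[6] = 33, t[7] = 28, t[8] = 17, t[9] = 1, t[10] = 18, t[11] = 19, t[12] = 37, t[13] = 12, t[14] = 5, t[15] = 17, t[16] = 22, t[17] = 39, t[18] = 17, t[19] = 12, t[20] = 29, t[21] = 41, t[22] = 26, t[23] = 23, t[24] = 5, t[25] = 28, t[26] = 33, t[27] = 17, t[28] = 6, t[29] = 23, t[30] = 29, t[31] = 8.
Since (t[30], t[31]) = (t[0], t[1]) = (29, 8) (two consecutive terms determine the rest), the sequence is periodic with period 30.
(808 - 0) mod 30 = 28, so t[808] = t[28] = 6.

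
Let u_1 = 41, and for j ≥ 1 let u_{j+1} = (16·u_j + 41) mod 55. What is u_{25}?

0

Computing terms: u_1 = 41,  u_2 = 37,  u_3 = 28,  u_4 = 49,  u_5 = 0,  u_6 = 41.
The sequence repeats with period 5.
(25 - 1) mod 5 = 4, so u_{25} = u_5 = 0.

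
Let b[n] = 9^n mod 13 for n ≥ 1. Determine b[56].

Listing terms: b[1] = 9; b[2] = 3; b[3] = 1; b[4] = 9.
The sequence repeats with period 3.
So b[56] = b[1 + ((56-1) mod 3)] = b[2] = 3.

3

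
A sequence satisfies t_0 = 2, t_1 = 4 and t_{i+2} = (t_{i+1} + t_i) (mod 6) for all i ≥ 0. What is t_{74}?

0

Listing terms: t_0 = 2, t_1 = 4, t_2 = 0, t_3 = 4, t_4 = 4, t_5 = 2, t_6 = 0, t_7 = 2, t_8 = 2, t_9 = 4.
The sequence repeats with period 8.
So t_{74} = t_{0 + ((74-0) mod 8)} = t_2 = 0.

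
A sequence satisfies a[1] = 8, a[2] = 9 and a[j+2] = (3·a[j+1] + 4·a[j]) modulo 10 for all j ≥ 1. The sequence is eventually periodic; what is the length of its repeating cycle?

Computing terms: a[1] = 8,  a[2] = 9,  a[3] = 9,  a[4] = 3,  a[5] = 5,  a[6] = 7,  a[7] = 1,  a[8] = 1,  a[9] = 7,  a[10] = 5,  a[11] = 3,  a[12] = 9,  a[13] = 9.
Since (a[12], a[13]) = (a[2], a[3]) = (9, 9) (two consecutive terms determine the rest), the sequence is eventually periodic: after a pre-period of length 1 it cycles with period 10.

10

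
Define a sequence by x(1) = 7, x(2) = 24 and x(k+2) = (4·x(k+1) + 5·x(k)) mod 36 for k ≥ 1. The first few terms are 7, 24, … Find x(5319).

35

We have x(1) = 7, x(2) = 24, x(3) = 23, x(4) = 32, x(5) = 27, x(6) = 16, x(7) = 19, x(8) = 12, x(9) = 35, x(10) = 20, x(11) = 3, x(12) = 4, x(13) = 31, x(14) = 0, x(15) = 11, x(16) = 8, x(17) = 15, x(18) = 28, x(19) = 7, x(20) = 24.
The sequence repeats with period 18.
So x(5319) = x(1 + ((5319-1) mod 18)) = x(9) = 35.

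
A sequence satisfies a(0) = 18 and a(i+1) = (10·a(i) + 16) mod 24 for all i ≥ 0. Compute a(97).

We have a(0) = 18,  a(1) = 4,  a(2) = 8,  a(3) = 0,  a(4) = 16,  a(5) = 8.
Since a(5) = a(2) = 8, the sequence is eventually periodic: after a pre-period of length 2 it cycles with period 3.
For i ≥ 2, a(i) depends only on (i - 2) mod 3. (97 - 2) mod 3 = 2, so a(97) = a(4) = 16.

16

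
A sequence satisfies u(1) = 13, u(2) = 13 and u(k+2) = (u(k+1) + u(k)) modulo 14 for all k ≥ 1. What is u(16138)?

Listing terms: u(1) = 13, u(2) = 13, u(3) = 12, u(4) = 11, u(5) = 9, u(6) = 6, u(7) = 1, u(8) = 7, u(9) = 8, u(10) = 1, u(11) = 9, u(12) = 10, u(13) = 5, u(14) = 1, u(15) = 6, u(16) = 7, u(17) = 13, u(18) = 6, u(19) = 5, u(20) = 11, u(21) = 2, u(22) = 13, u(23) = 1, u(24) = 0, u(25) = 1, u(26) = 1, u(27) = 2, u(28) = 3, u(29) = 5, u(30) = 8, u(31) = 13, u(32) = 7, u(33) = 6, u(34) = 13, u(35) = 5, u(36) = 4, u(37) = 9, u(38) = 13, u(39) = 8, u(40) = 7, u(41) = 1, u(42) = 8, u(43) = 9, u(44) = 3, u(45) = 12, u(46) = 1, u(47) = 13, u(48) = 0, u(49) = 13, u(50) = 13.
Since (u(49), u(50)) = (u(1), u(2)) = (13, 13) (two consecutive terms determine the rest), the sequence is periodic with period 48.
So u(16138) = u(1 + ((16138-1) mod 48)) = u(10) = 1.

1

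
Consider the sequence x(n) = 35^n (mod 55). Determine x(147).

40

x(1) = 35,  x(2) = 15,  x(3) = 30,  x(4) = 5,  x(5) = 10,  x(6) = 20,  x(7) = 40,  x(8) = 25,  x(9) = 50,  x(10) = 45,  x(11) = 35.
Since x(11) = x(1) = 35, the sequence is periodic with period 10.
So x(147) = x(1 + ((147-1) mod 10)) = x(7) = 40.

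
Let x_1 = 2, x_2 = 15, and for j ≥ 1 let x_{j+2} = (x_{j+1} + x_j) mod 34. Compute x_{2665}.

2

Listing terms: x_1 = 2; x_2 = 15; x_3 = 17; x_4 = 32; x_5 = 15; x_6 = 13; x_7 = 28; x_8 = 7; x_9 = 1; x_{10} = 8; x_{11} = 9; x_{12} = 17; x_{13} = 26; x_{14} = 9; x_{15} = 1; x_{16} = 10; x_{17} = 11; x_{18} = 21; x_{19} = 32; x_{20} = 19; x_{21} = 17; x_{22} = 2; x_{23} = 19; x_{24} = 21; x_{25} = 6; x_{26} = 27; x_{27} = 33; x_{28} = 26; x_{29} = 25; x_{30} = 17; x_{31} = 8; x_{32} = 25; x_{33} = 33; x_{34} = 24; x_{35} = 23; x_{36} = 13; x_{37} = 2; x_{38} = 15.
The sequence repeats with period 36.
(2665 - 1) mod 36 = 0, so x_{2665} = x_1 = 2.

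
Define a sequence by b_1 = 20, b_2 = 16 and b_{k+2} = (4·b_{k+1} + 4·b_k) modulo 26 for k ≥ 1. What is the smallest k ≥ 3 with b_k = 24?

6

Computing terms: b_1 = 20; b_2 = 16; b_3 = 14; b_4 = 16; b_5 = 16; b_6 = 24; b_7 = 4; b_8 = 8; b_9 = 22; b_{10} = 16; b_{11} = 22; b_{12} = 22; b_{13} = 20; b_{14} = 12; b_{15} = 24; b_{16} = 14; b_{17} = 22; b_{18} = 14; b_{19} = 14; b_{20} = 8; b_{21} = 10; b_{22} = 20; b_{23} = 16.
The sequence repeats with period 21.
The value 24 first appears (with k ≥ 3) at b_6.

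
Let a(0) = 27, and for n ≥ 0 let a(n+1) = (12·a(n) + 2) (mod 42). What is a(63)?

14

a(0) = 27; a(1) = 32; a(2) = 8; a(3) = 14; a(4) = 2; a(5) = 26; a(6) = 20; a(7) = 32.
Since a(7) = a(1) = 32, the sequence is eventually periodic: after a pre-period of length 1 it cycles with period 6.
For n ≥ 1, a(n) depends only on (n - 1) mod 6. (63 - 1) mod 6 = 2, so a(63) = a(3) = 14.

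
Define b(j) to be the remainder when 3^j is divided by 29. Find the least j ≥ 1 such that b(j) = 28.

14

We have b(0) = 1,  b(1) = 3,  b(2) = 9,  b(3) = 27,  b(4) = 23,  b(5) = 11,  b(6) = 4,  b(7) = 12,  b(8) = 7,  b(9) = 21,  b(10) = 5,  b(11) = 15,  b(12) = 16,  b(13) = 19,  b(14) = 28,  b(15) = 26,  b(16) = 20,  b(17) = 2,  b(18) = 6,  b(19) = 18,  b(20) = 25,  b(21) = 17,  b(22) = 22,  b(23) = 8,  b(24) = 24,  b(25) = 14,  b(26) = 13,  b(27) = 10,  b(28) = 1.
The sequence repeats with period 28.
The value 28 first appears (with j ≥ 1) at b(14).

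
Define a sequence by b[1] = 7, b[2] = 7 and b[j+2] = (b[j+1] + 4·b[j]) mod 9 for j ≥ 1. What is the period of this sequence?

24

Listing terms: b[1] = 7,  b[2] = 7,  b[3] = 8,  b[4] = 0,  b[5] = 5,  b[6] = 5,  b[7] = 7,  b[8] = 0,  b[9] = 1,  b[10] = 1,  b[11] = 5,  b[12] = 0,  b[13] = 2,  b[14] = 2,  b[15] = 1,  b[16] = 0,  b[17] = 4,  b[18] = 4,  b[19] = 2,  b[20] = 0,  b[21] = 8,  b[22] = 8,  b[23] = 4,  b[24] = 0,  b[25] = 7,  b[26] = 7.
Since (b[25], b[26]) = (b[1], b[2]) = (7, 7) (two consecutive terms determine the rest), the sequence is periodic with period 24.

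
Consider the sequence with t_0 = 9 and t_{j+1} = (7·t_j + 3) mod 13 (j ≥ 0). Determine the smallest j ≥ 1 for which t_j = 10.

2

We have t_0 = 9; t_1 = 1; t_2 = 10; t_3 = 8; t_4 = 7; t_5 = 0; t_6 = 3; t_7 = 11; t_8 = 2; t_9 = 4; t_{10} = 5; t_{11} = 12; t_{12} = 9.
Since t_{12} = t_0 = 9, the sequence is periodic with period 12.
The value 10 first appears (with j ≥ 1) at t_2.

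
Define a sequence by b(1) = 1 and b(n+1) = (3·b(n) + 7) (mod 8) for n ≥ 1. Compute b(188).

b(1) = 1, b(2) = 2, b(3) = 5, b(4) = 6, b(5) = 1.
Since b(5) = b(1) = 1, the sequence is periodic with period 4.
(188 - 1) mod 4 = 3, so b(188) = b(4) = 6.

6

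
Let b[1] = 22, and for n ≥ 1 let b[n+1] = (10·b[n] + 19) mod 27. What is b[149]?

8

Listing terms: b[1] = 22; b[2] = 23; b[3] = 6; b[4] = 25; b[5] = 26; b[6] = 9; b[7] = 1; b[8] = 2; b[9] = 12; b[10] = 4; b[11] = 5; b[12] = 15; b[13] = 7; b[14] = 8; b[15] = 18; b[16] = 10; b[17] = 11; b[18] = 21; b[19] = 13; b[20] = 14; b[21] = 24; b[22] = 16; b[23] = 17; b[24] = 0; b[25] = 19; b[26] = 20; b[27] = 3; b[28] = 22.
Since b[28] = b[1] = 22, the sequence is periodic with period 27.
(149 - 1) mod 27 = 13, so b[149] = b[14] = 8.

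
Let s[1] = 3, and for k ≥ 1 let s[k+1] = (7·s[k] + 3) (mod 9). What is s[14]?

We have s[1] = 3; s[2] = 6; s[3] = 0; s[4] = 3.
The sequence repeats with period 3.
(14 - 1) mod 3 = 1, so s[14] = s[2] = 6.

6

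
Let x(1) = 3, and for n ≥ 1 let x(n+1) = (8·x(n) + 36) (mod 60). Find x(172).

24

We have x(1) = 3; x(2) = 0; x(3) = 36; x(4) = 24; x(5) = 48; x(6) = 0.
Since x(6) = x(2) = 0, the sequence is eventually periodic: after a pre-period of length 1 it cycles with period 4.
For n ≥ 2, x(n) depends only on (n - 2) mod 4. (172 - 2) mod 4 = 2, so x(172) = x(4) = 24.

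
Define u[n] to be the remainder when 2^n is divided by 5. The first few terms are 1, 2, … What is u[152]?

Listing terms: u[0] = 1, u[1] = 2, u[2] = 4, u[3] = 3, u[4] = 1.
Since u[4] = u[0] = 1, the sequence is periodic with period 4.
So u[152] = u[0 + ((152-0) mod 4)] = u[0] = 1.

1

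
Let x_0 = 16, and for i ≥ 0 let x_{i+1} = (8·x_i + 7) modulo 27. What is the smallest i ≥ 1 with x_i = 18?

5

We have x_0 = 16, x_1 = 0, x_2 = 7, x_3 = 9, x_4 = 25, x_5 = 18, x_6 = 16.
Since x_6 = x_0 = 16, the sequence is periodic with period 6.
The value 18 first appears (with i ≥ 1) at x_5.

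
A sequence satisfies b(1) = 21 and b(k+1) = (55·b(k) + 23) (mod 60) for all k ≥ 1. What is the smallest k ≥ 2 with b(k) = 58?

6

We have b(1) = 21; b(2) = 38; b(3) = 13; b(4) = 18; b(5) = 53; b(6) = 58; b(7) = 33; b(8) = 38.
Since b(8) = b(2) = 38, the sequence is eventually periodic: after a pre-period of length 1 it cycles with period 6.
The value 58 first appears (with k ≥ 2) at b(6).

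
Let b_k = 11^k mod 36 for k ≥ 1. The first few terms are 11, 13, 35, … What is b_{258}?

1

Listing terms: b_1 = 11,  b_2 = 13,  b_3 = 35,  b_4 = 25,  b_5 = 23,  b_6 = 1,  b_7 = 11.
Since b_7 = b_1 = 11, the sequence is periodic with period 6.
So b_{258} = b_{1 + ((258-1) mod 6)} = b_6 = 1.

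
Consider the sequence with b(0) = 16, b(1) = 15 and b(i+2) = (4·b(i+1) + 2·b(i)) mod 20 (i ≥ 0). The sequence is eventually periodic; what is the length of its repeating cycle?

4

Listing terms: b(0) = 16, b(1) = 15, b(2) = 12, b(3) = 18, b(4) = 16, b(5) = 0, b(6) = 12, b(7) = 8, b(8) = 16, b(9) = 0.
Since (b(8), b(9)) = (b(4), b(5)) = (16, 0) (two consecutive terms determine the rest), the sequence is eventually periodic: after a pre-period of length 4 it cycles with period 4.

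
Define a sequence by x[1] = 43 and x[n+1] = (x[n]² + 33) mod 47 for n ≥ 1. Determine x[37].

33

Listing terms: x[1] = 43; x[2] = 2; x[3] = 37; x[4] = 39; x[5] = 3; x[6] = 42; x[7] = 11; x[8] = 13; x[9] = 14; x[10] = 41; x[11] = 22; x[12] = 0; x[13] = 33; x[14] = 41.
Since x[14] = x[10] = 41, the sequence is eventually periodic: after a pre-period of length 9 it cycles with period 4.
For n ≥ 10, x[n] depends only on (n - 10) mod 4. (37 - 10) mod 4 = 3, so x[37] = x[13] = 33.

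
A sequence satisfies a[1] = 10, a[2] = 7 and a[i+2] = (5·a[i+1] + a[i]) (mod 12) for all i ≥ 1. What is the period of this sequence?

We have a[1] = 10, a[2] = 7, a[3] = 9, a[4] = 4, a[5] = 5, a[6] = 5, a[7] = 6, a[8] = 11, a[9] = 1, a[10] = 4, a[11] = 9, a[12] = 1, a[13] = 2, a[14] = 11, a[15] = 9, a[16] = 8, a[17] = 1, a[18] = 1, a[19] = 6, a[20] = 7, a[21] = 5, a[22] = 8, a[23] = 9, a[24] = 5, a[25] = 10, a[26] = 7.
Since (a[25], a[26]) = (a[1], a[2]) = (10, 7) (two consecutive terms determine the rest), the sequence is periodic with period 24.

24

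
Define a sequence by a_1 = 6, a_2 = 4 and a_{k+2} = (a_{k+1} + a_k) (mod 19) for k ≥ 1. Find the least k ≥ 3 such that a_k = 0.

a_1 = 6; a_2 = 4; a_3 = 10; a_4 = 14; a_5 = 5; a_6 = 0; a_7 = 5; a_8 = 5; a_9 = 10; a_{10} = 15; a_{11} = 6; a_{12} = 2; a_{13} = 8; a_{14} = 10; a_{15} = 18; a_{16} = 9; a_{17} = 8; a_{18} = 17; a_{19} = 6; a_{20} = 4.
Since (a_{19}, a_{20}) = (a_1, a_2) = (6, 4) (two consecutive terms determine the rest), the sequence is periodic with period 18.
The value 0 first appears (with k ≥ 3) at a_6.

6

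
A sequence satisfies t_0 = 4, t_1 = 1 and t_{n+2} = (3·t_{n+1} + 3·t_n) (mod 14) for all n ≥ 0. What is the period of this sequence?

t_0 = 4; t_1 = 1; t_2 = 1; t_3 = 6; t_4 = 7; t_5 = 11; t_6 = 12; t_7 = 13; t_8 = 5; t_9 = 12; t_{10} = 9; t_{11} = 7; t_{12} = 6; t_{13} = 11; t_{14} = 9; t_{15} = 4; t_{16} = 11; t_{17} = 3; t_{18} = 0; t_{19} = 9; t_{20} = 13; t_{21} = 10; t_{22} = 13; t_{23} = 13; t_{24} = 8; t_{25} = 7; t_{26} = 3; t_{27} = 2; t_{28} = 1; t_{29} = 9; t_{30} = 2; t_{31} = 5; t_{32} = 7; t_{33} = 8; t_{34} = 3; t_{35} = 5; t_{36} = 10; t_{37} = 3; t_{38} = 11; t_{39} = 0; t_{40} = 5; t_{41} = 1; t_{42} = 4; t_{43} = 1.
The sequence repeats with period 42.

42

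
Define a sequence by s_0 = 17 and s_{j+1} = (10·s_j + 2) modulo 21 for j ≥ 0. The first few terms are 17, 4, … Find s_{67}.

4

Listing terms: s_0 = 17; s_1 = 4; s_2 = 0; s_3 = 2; s_4 = 1; s_5 = 12; s_6 = 17.
Since s_6 = s_0 = 17, the sequence is periodic with period 6.
(67 - 0) mod 6 = 1, so s_{67} = s_1 = 4.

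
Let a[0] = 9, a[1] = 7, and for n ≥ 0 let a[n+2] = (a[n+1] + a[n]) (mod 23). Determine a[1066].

1

Listing terms: a[0] = 9, a[1] = 7, a[2] = 16, a[3] = 0, a[4] = 16, a[5] = 16, a[6] = 9, a[7] = 2, a[8] = 11, a[9] = 13, a[10] = 1, a[11] = 14, a[12] = 15, a[13] = 6, a[14] = 21, a[15] = 4, a[16] = 2, a[17] = 6, a[18] = 8, a[19] = 14, a[20] = 22, a[21] = 13, a[22] = 12, a[23] = 2, a[24] = 14, a[25] = 16, a[26] = 7, a[27] = 0, a[28] = 7, a[29] = 7, a[30] = 14, a[31] = 21, a[32] = 12, a[33] = 10, a[34] = 22, a[35] = 9, a[36] = 8, a[37] = 17, a[38] = 2, a[39] = 19, a[40] = 21, a[41] = 17, a[42] = 15, a[43] = 9, a[44] = 1, a[45] = 10, a[46] = 11, a[47] = 21, a[48] = 9, a[49] = 7.
Since (a[48], a[49]) = (a[0], a[1]) = (9, 7) (two consecutive terms determine the rest), the sequence is periodic with period 48.
(1066 - 0) mod 48 = 10, so a[1066] = a[10] = 1.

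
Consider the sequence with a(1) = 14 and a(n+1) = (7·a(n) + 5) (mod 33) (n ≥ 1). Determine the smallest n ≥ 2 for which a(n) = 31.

17

Computing terms: a(1) = 14; a(2) = 4; a(3) = 0; a(4) = 5; a(5) = 7; a(6) = 21; a(7) = 20; a(8) = 13; a(9) = 30; a(10) = 17; a(11) = 25; a(12) = 15; a(13) = 11; a(14) = 16; a(15) = 18; a(16) = 32; a(17) = 31; a(18) = 24; a(19) = 8; a(20) = 28; a(21) = 3; a(22) = 26; a(23) = 22; a(24) = 27; a(25) = 29; a(26) = 10; a(27) = 9; a(28) = 2; a(29) = 19; a(30) = 6; a(31) = 14.
The sequence repeats with period 30.
The value 31 first appears (with n ≥ 2) at a(17).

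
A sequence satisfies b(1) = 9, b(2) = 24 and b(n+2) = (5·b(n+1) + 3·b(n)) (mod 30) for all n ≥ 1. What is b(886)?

21

b(1) = 9; b(2) = 24; b(3) = 27; b(4) = 27; b(5) = 6; b(6) = 21; b(7) = 3; b(8) = 18; b(9) = 9; b(10) = 9; b(11) = 12; b(12) = 27; b(13) = 21; b(14) = 6; b(15) = 3; b(16) = 3; b(17) = 24; b(18) = 9; b(19) = 27; b(20) = 12; b(21) = 21; b(22) = 21; b(23) = 18; b(24) = 3; b(25) = 9; b(26) = 24.
The sequence repeats with period 24.
So b(886) = b(1 + ((886-1) mod 24)) = b(22) = 21.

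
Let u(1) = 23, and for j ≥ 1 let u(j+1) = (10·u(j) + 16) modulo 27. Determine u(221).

Computing terms: u(1) = 23; u(2) = 3; u(3) = 19; u(4) = 17; u(5) = 24; u(6) = 13; u(7) = 11; u(8) = 18; u(9) = 7; u(10) = 5; u(11) = 12; u(12) = 1; u(13) = 26; u(14) = 6; u(15) = 22; u(16) = 20; u(17) = 0; u(18) = 16; u(19) = 14; u(20) = 21; u(21) = 10; u(22) = 8; u(23) = 15; u(24) = 4; u(25) = 2; u(26) = 9; u(27) = 25; u(28) = 23.
The sequence repeats with period 27.
So u(221) = u(1 + ((221-1) mod 27)) = u(5) = 24.

24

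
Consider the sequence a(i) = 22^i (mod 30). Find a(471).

Computing terms: a(1) = 22; a(2) = 4; a(3) = 28; a(4) = 16; a(5) = 22.
The sequence repeats with period 4.
(471 - 1) mod 4 = 2, so a(471) = a(3) = 28.

28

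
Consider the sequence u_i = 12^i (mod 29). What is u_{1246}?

u_0 = 1,  u_1 = 12,  u_2 = 28,  u_3 = 17,  u_4 = 1.
The sequence repeats with period 4.
So u_{1246} = u_{0 + ((1246-0) mod 4)} = u_2 = 28.

28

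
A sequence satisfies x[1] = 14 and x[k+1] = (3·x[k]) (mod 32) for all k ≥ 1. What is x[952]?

Listing terms: x[1] = 14; x[2] = 10; x[3] = 30; x[4] = 26; x[5] = 14.
Since x[5] = x[1] = 14, the sequence is periodic with period 4.
So x[952] = x[1 + ((952-1) mod 4)] = x[4] = 26.

26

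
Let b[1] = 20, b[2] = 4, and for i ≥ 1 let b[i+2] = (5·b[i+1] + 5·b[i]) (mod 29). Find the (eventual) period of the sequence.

28

We have b[1] = 20,  b[2] = 4,  b[3] = 4,  b[4] = 11,  b[5] = 17,  b[6] = 24,  b[7] = 2,  b[8] = 14,  b[9] = 22,  b[10] = 6,  b[11] = 24,  b[12] = 5,  b[13] = 0,  b[14] = 25,  b[15] = 9,  b[16] = 25,  b[17] = 25,  b[18] = 18,  b[19] = 12,  b[20] = 5,  b[21] = 27,  b[22] = 15,  b[23] = 7,  b[24] = 23,  b[25] = 5,  b[26] = 24,  b[27] = 0,  b[28] = 4,  b[29] = 20,  b[30] = 4.
Since (b[29], b[30]) = (b[1], b[2]) = (20, 4) (two consecutive terms determine the rest), the sequence is periodic with period 28.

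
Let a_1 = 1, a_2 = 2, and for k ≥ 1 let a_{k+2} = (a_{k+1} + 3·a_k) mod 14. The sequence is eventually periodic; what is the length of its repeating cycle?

a_1 = 1; a_2 = 2; a_3 = 5; a_4 = 11; a_5 = 12; a_6 = 3; a_7 = 11; a_8 = 6; a_9 = 11; a_{10} = 1; a_{11} = 6; a_{12} = 9; a_{13} = 13; a_{14} = 12; a_{15} = 9; a_{16} = 3; a_{17} = 2; a_{18} = 11; a_{19} = 3; a_{20} = 8; a_{21} = 3; a_{22} = 13; a_{23} = 8; a_{24} = 5; a_{25} = 1; a_{26} = 2.
Since (a_{25}, a_{26}) = (a_1, a_2) = (1, 2) (two consecutive terms determine the rest), the sequence is periodic with period 24.

24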